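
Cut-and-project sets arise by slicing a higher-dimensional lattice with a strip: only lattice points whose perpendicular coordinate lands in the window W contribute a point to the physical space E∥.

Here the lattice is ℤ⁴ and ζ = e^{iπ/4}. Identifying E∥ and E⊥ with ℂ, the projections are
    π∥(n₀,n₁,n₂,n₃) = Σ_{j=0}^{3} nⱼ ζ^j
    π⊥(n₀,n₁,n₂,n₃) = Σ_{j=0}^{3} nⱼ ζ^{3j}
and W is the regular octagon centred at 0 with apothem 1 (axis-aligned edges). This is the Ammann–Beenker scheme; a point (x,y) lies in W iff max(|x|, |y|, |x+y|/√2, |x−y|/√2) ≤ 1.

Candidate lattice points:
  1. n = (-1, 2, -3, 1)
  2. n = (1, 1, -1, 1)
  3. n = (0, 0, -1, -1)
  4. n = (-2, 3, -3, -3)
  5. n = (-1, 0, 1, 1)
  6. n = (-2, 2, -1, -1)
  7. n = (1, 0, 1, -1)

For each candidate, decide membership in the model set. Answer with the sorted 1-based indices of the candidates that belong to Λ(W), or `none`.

π⊥(n) = n₀ + n₁ζ³ + n₂ζ⁶ + n₃ζ⁹ where ζ = e^{iπ/4}.
candidate 1: n = (-1, 2, -3, 1) → π⊥ ≈ (-1.7071, +5.1213); max(|x|,|y|,|x±y|/√2) = 5.1213 > 1 ⇒ ∉ W
candidate 2: n = (1, 1, -1, 1) → π⊥ ≈ (+1.0000, +2.4142); max(|x|,|y|,|x±y|/√2) = 2.4142 > 1 ⇒ ∉ W
candidate 3: n = (0, 0, -1, -1) → π⊥ ≈ (-0.7071, +0.2929); max(|x|,|y|,|x±y|/√2) = 0.7071 ≤ 1 ⇒ ∈ W
candidate 4: n = (-2, 3, -3, -3) → π⊥ ≈ (-6.2426, +3.0000); max(|x|,|y|,|x±y|/√2) = 6.5355 > 1 ⇒ ∉ W
candidate 5: n = (-1, 0, 1, 1) → π⊥ ≈ (-0.2929, -0.2929); max(|x|,|y|,|x±y|/√2) = 0.4142 ≤ 1 ⇒ ∈ W
candidate 6: n = (-2, 2, -1, -1) → π⊥ ≈ (-4.1213, +1.7071); max(|x|,|y|,|x±y|/√2) = 4.1213 > 1 ⇒ ∉ W
candidate 7: n = (1, 0, 1, -1) → π⊥ ≈ (+0.2929, -1.7071); max(|x|,|y|,|x±y|/√2) = 1.7071 > 1 ⇒ ∉ W

3, 5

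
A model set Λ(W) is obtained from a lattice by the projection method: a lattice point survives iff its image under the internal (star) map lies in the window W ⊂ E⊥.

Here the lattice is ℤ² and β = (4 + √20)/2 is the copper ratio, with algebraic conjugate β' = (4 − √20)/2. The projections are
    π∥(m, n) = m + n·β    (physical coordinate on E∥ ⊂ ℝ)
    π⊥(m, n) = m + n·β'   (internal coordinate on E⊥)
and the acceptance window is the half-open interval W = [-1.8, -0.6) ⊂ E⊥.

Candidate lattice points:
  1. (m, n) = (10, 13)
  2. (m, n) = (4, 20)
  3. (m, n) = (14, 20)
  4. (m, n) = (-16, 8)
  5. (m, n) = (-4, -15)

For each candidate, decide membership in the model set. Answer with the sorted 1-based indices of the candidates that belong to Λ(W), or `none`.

2

Compute β' = (4−√20)/2 = -0.23607, so π⊥(m,n) = m -0.23607·n.
#1 (10,13): internal coord 10 + (13)·β' = +6.93112; +6.93112 ∉ [-1.8, -0.6) → out
#2 (4,20): internal coord 4 + (20)·β' = -0.72136; -0.72136 ∈ [-1.8, -0.6) → IN Λ
#3 (14,20): internal coord 14 + (20)·β' = +9.27864; +9.27864 ∉ [-1.8, -0.6) → out
#4 (-16,8): internal coord -16 + (8)·β' = -17.88854; -17.88854 ∉ [-1.8, -0.6) → out
#5 (-4,-15): internal coord -4 + (-15)·β' = -0.45898; -0.45898 ∉ [-1.8, -0.6) → out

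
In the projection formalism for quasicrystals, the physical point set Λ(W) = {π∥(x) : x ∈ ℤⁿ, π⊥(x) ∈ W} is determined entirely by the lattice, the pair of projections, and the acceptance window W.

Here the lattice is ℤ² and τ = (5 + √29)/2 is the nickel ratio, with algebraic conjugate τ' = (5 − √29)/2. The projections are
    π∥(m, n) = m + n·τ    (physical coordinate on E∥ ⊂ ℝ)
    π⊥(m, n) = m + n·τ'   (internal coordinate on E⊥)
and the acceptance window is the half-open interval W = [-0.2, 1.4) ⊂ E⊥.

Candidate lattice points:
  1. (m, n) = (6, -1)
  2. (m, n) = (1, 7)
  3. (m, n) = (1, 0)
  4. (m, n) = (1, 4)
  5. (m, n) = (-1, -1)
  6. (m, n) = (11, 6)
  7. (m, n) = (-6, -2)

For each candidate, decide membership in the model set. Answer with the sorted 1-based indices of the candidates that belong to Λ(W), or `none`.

3, 4

Compute τ' = (5−√29)/2 = -0.19258, so π⊥(m,n) = m -0.19258·n.
#1 (6,-1): internal coord 6 + (-1)·τ' = +6.19258; +6.19258 ∉ [-0.2, 1.4) → out
#2 (1,7): internal coord 1 + (7)·τ' = -0.34808; -0.34808 ∉ [-0.2, 1.4) → out
#3 (1,0): internal coord 1 + (0)·τ' = +1.00000; +1.00000 ∈ [-0.2, 1.4) → IN Λ
#4 (1,4): internal coord 1 + (4)·τ' = +0.22967; +0.22967 ∈ [-0.2, 1.4) → IN Λ
#5 (-1,-1): internal coord -1 + (-1)·τ' = -0.80742; -0.80742 ∉ [-0.2, 1.4) → out
#6 (11,6): internal coord 11 + (6)·τ' = +9.84451; +9.84451 ∉ [-0.2, 1.4) → out
#7 (-6,-2): internal coord -6 + (-2)·τ' = -5.61484; -5.61484 ∉ [-0.2, 1.4) → out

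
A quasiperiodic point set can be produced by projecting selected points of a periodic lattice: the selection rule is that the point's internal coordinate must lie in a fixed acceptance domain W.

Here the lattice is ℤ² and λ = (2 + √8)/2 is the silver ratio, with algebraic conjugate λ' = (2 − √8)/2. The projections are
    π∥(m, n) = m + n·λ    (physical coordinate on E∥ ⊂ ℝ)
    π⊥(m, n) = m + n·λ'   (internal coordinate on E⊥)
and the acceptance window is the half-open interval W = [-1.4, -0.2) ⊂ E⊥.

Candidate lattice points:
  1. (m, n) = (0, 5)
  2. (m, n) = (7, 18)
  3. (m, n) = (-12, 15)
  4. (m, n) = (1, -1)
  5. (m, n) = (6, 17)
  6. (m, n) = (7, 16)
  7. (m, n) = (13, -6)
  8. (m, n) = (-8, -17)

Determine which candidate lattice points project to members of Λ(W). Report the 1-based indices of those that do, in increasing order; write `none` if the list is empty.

Compute λ' = (2−√8)/2 = -0.41421, so π⊥(m,n) = m -0.41421·n.
#1 (0,5): internal coord 0 + (5)·λ' = -2.07107; -2.07107 ∉ [-1.4, -0.2) → out
#2 (7,18): internal coord 7 + (18)·λ' = -0.45584; -0.45584 ∈ [-1.4, -0.2) → IN Λ
#3 (-12,15): internal coord -12 + (15)·λ' = -18.21320; -18.21320 ∉ [-1.4, -0.2) → out
#4 (1,-1): internal coord 1 + (-1)·λ' = +1.41421; +1.41421 ∉ [-1.4, -0.2) → out
#5 (6,17): internal coord 6 + (17)·λ' = -1.04163; -1.04163 ∈ [-1.4, -0.2) → IN Λ
#6 (7,16): internal coord 7 + (16)·λ' = +0.37258; +0.37258 ∉ [-1.4, -0.2) → out
#7 (13,-6): internal coord 13 + (-6)·λ' = +15.48528; +15.48528 ∉ [-1.4, -0.2) → out
#8 (-8,-17): internal coord -8 + (-17)·λ' = -0.95837; -0.95837 ∈ [-1.4, -0.2) → IN Λ

2, 5, 8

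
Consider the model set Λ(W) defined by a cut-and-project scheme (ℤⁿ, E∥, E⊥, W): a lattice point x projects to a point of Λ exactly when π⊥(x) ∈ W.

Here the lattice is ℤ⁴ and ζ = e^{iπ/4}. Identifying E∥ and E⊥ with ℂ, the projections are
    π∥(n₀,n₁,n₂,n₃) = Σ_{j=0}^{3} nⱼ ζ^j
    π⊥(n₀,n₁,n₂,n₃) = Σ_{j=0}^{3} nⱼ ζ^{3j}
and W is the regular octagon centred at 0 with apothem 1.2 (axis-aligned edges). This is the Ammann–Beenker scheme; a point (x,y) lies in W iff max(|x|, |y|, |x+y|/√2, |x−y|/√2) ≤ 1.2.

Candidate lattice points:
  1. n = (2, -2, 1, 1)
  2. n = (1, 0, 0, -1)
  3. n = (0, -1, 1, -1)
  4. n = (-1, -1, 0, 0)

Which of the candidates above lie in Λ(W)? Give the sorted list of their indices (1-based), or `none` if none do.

With ζ = e^{iπ/4} the internal vectors are ζ^0,ζ^3,ζ^6,ζ^9.
#1 (2, -2, 1, 1): internal (4.1213, -1.7071); octagon support 4.1213 vs apothem 1.2 → ∉ W
#2 (1, 0, 0, -1): internal (0.2929, -0.7071); octagon support 0.7071 vs apothem 1.2 → ∈ W
#3 (0, -1, 1, -1): internal (0.0000, -2.4142); octagon support 2.4142 vs apothem 1.2 → ∉ W
#4 (-1, -1, 0, 0): internal (-0.2929, -0.7071); octagon support 0.7071 vs apothem 1.2 → ∈ W

2, 4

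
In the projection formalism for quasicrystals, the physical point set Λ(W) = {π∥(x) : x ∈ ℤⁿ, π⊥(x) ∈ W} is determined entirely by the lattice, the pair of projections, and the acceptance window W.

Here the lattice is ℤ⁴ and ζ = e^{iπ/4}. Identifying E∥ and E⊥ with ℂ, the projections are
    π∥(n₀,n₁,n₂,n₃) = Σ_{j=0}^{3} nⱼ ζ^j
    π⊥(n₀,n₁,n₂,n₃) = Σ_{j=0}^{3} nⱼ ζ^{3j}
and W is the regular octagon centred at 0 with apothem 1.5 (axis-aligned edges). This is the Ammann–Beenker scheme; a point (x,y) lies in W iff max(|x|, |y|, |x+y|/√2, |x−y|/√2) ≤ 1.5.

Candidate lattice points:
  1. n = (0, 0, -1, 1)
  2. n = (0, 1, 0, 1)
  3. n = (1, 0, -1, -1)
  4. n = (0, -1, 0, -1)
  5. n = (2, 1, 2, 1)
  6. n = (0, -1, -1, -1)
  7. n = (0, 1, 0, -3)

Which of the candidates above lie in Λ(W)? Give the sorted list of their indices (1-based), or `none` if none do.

With ζ = e^{iπ/4} the internal vectors are ζ^0,ζ^3,ζ^6,ζ^9.
#1 (0, 0, -1, 1): internal (0.7071, 1.7071); octagon support 1.7071 vs apothem 1.5 → ∉ W
#2 (0, 1, 0, 1): internal (0.0000, 1.4142); octagon support 1.4142 vs apothem 1.5 → ∈ W
#3 (1, 0, -1, -1): internal (0.2929, 0.2929); octagon support 0.4142 vs apothem 1.5 → ∈ W
#4 (0, -1, 0, -1): internal (0.0000, -1.4142); octagon support 1.4142 vs apothem 1.5 → ∈ W
#5 (2, 1, 2, 1): internal (2.0000, -0.5858); octagon support 2.0000 vs apothem 1.5 → ∉ W
#6 (0, -1, -1, -1): internal (0.0000, -0.4142); octagon support 0.4142 vs apothem 1.5 → ∈ W
#7 (0, 1, 0, -3): internal (-2.8284, -1.4142); octagon support 3.0000 vs apothem 1.5 → ∉ W

2, 3, 4, 6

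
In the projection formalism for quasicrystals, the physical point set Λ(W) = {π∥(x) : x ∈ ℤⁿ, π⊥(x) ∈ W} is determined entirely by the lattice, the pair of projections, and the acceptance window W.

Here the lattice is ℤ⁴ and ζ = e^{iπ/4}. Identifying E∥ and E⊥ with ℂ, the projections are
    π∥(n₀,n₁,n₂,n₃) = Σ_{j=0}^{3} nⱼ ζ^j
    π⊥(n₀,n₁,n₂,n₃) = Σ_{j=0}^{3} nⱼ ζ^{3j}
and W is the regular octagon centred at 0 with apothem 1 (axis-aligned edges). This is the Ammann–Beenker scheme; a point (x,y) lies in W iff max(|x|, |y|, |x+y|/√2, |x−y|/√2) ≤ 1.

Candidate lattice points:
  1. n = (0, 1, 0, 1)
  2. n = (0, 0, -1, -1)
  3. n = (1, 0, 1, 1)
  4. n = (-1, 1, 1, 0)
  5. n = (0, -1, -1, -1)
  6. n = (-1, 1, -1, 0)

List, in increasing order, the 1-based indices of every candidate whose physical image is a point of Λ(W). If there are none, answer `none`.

Internal map: ζ^{3j} for j=0..3 gives (1,0), (−√2/2,√2/2), (0,−1), (√2/2,√2/2).
candidate 1: n = (0, 1, 0, 1) → π⊥ ≈ (+0.000000, +1.414214); max(|x|,|y|,|x±y|/√2) = 1.414214 > 1 ⇒ ∉ W
candidate 2: n = (0, 0, -1, -1) → π⊥ ≈ (-0.707107, +0.292893); max(|x|,|y|,|x±y|/√2) = 0.707107 ≤ 1 ⇒ ∈ W
candidate 3: n = (1, 0, 1, 1) → π⊥ ≈ (+1.707107, -0.292893); max(|x|,|y|,|x±y|/√2) = 1.707107 > 1 ⇒ ∉ W
candidate 4: n = (-1, 1, 1, 0) → π⊥ ≈ (-1.707107, -0.292893); max(|x|,|y|,|x±y|/√2) = 1.707107 > 1 ⇒ ∉ W
candidate 5: n = (0, -1, -1, -1) → π⊥ ≈ (+0.000000, -0.414214); max(|x|,|y|,|x±y|/√2) = 0.414214 ≤ 1 ⇒ ∈ W
candidate 6: n = (-1, 1, -1, 0) → π⊥ ≈ (-1.707107, +1.707107); max(|x|,|y|,|x±y|/√2) = 2.414214 > 1 ⇒ ∉ W

2, 5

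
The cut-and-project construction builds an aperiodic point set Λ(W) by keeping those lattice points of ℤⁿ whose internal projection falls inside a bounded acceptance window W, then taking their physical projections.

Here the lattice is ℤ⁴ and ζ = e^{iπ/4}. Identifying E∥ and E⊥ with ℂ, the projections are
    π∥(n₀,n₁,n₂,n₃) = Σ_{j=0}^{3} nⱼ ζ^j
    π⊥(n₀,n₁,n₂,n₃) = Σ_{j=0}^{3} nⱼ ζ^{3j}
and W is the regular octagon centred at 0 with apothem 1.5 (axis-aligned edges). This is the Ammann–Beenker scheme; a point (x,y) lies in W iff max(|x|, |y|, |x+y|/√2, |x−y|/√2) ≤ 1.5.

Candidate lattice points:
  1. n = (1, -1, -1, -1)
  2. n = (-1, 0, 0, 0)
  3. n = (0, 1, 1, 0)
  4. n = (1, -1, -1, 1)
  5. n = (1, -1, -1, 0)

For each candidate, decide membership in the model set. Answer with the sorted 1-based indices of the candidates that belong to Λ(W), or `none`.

With ζ = e^{iπ/4} the internal vectors are ζ^0,ζ^3,ζ^6,ζ^9.
#1 (1, -1, -1, -1): internal (1.00000, -0.41421); octagon support 1.00000 vs apothem 1.5 → ∈ W
#2 (-1, 0, 0, 0): internal (-1.00000, 0.00000); octagon support 1.00000 vs apothem 1.5 → ∈ W
#3 (0, 1, 1, 0): internal (-0.70711, -0.29289); octagon support 0.70711 vs apothem 1.5 → ∈ W
#4 (1, -1, -1, 1): internal (2.41421, 1.00000); octagon support 2.41421 vs apothem 1.5 → ∉ W
#5 (1, -1, -1, 0): internal (1.70711, 0.29289); octagon support 1.70711 vs apothem 1.5 → ∉ W

1, 2, 3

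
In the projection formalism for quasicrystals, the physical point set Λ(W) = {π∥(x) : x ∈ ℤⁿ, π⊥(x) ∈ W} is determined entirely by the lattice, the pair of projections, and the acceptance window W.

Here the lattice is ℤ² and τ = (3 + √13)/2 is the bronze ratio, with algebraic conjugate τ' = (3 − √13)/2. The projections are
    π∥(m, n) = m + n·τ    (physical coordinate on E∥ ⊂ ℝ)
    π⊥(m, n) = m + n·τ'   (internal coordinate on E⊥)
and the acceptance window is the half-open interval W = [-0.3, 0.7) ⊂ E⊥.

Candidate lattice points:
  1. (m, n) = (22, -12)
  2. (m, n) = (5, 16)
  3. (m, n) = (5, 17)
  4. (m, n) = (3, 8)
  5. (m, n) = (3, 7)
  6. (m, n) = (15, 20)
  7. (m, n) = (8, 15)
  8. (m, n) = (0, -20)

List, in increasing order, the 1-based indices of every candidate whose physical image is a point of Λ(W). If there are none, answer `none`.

2, 3, 4

Numerically τ ≈ 3.3028 and τ' = −1/τ ≈ -0.3028.
[1] lift (22,-12): star map gives 25.6333; window check -0.3 ≤ 25.6333 < 0.7 is false → out
[2] lift (5,16): star map gives 0.1556; window check -0.3 ≤ 0.1556 < 0.7 is true → IN Λ
[3] lift (5,17): star map gives -0.1472; window check -0.3 ≤ -0.1472 < 0.7 is true → IN Λ
[4] lift (3,8): star map gives 0.5778; window check -0.3 ≤ 0.5778 < 0.7 is true → IN Λ
[5] lift (3,7): star map gives 0.8806; window check -0.3 ≤ 0.8806 < 0.7 is false → out
[6] lift (15,20): star map gives 8.9445; window check -0.3 ≤ 8.9445 < 0.7 is false → out
[7] lift (8,15): star map gives 3.4584; window check -0.3 ≤ 3.4584 < 0.7 is false → out
[8] lift (0,-20): star map gives 6.0555; window check -0.3 ≤ 6.0555 < 0.7 is false → out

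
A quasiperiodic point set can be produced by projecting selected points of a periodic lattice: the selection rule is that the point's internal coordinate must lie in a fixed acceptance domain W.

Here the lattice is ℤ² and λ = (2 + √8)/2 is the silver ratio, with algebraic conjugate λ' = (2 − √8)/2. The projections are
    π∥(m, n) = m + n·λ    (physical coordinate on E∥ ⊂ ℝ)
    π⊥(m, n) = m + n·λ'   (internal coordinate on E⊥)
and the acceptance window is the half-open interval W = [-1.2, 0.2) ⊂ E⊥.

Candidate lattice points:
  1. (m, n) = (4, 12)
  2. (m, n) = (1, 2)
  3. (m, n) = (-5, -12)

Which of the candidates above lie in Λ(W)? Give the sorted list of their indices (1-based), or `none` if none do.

Compute λ' = (2−√8)/2 = -0.4142, so π⊥(m,n) = m -0.4142·n.
[1] lift (4,12): star map gives -0.9706; window check -1.2 ≤ -0.9706 < 0.2 is true → IN Λ
[2] lift (1,2): star map gives 0.1716; window check -1.2 ≤ 0.1716 < 0.2 is true → IN Λ
[3] lift (-5,-12): star map gives -0.0294; window check -1.2 ≤ -0.0294 < 0.2 is true → IN Λ

1, 2, 3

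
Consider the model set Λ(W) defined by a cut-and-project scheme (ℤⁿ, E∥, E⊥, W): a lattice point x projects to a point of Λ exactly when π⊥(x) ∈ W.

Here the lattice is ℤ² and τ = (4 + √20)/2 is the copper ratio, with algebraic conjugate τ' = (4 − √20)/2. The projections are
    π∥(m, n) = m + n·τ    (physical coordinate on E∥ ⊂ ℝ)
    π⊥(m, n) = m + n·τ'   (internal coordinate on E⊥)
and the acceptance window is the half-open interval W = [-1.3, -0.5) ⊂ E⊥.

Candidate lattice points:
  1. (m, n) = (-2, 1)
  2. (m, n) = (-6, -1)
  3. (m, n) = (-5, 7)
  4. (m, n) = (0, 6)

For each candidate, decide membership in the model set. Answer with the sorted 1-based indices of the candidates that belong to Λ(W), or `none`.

none

Compute τ' = (4−√20)/2 = -0.2361, so π⊥(m,n) = m -0.2361·n.
#1 (-2,1): internal coord -2 + (1)·τ' = -2.2361; -2.2361 ∉ [-1.3, -0.5) → out
#2 (-6,-1): internal coord -6 + (-1)·τ' = -5.7639; -5.7639 ∉ [-1.3, -0.5) → out
#3 (-5,7): internal coord -5 + (7)·τ' = -6.6525; -6.6525 ∉ [-1.3, -0.5) → out
#4 (0,6): internal coord 0 + (6)·τ' = -1.4164; -1.4164 ∉ [-1.3, -0.5) → out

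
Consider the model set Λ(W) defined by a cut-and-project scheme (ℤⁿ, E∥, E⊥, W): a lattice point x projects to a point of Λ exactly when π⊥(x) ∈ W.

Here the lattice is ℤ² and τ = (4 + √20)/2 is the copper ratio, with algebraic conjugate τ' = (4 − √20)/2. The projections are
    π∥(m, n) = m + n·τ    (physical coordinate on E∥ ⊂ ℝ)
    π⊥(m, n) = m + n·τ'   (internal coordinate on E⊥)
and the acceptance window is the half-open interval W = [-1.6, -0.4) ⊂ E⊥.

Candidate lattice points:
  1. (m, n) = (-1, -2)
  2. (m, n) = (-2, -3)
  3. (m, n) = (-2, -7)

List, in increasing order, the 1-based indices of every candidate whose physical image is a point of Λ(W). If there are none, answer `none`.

1, 2

Numerically τ ≈ 4.23607 and τ' = −1/τ ≈ -0.23607.
candidate 1: (m,n)=(-1,-2) → π∥ = -1-2·τ ≈ -9.47214, π⊥ = -1-2·τ' ≈ -0.52786 ∈ [-1.6, -0.4) ⇒ IN Λ
candidate 2: (m,n)=(-2,-3) → π∥ = -2-3·τ ≈ -14.70820, π⊥ = -2-3·τ' ≈ -1.29180 ∈ [-1.6, -0.4) ⇒ IN Λ
candidate 3: (m,n)=(-2,-7) → π∥ = -2-7·τ ≈ -31.65248, π⊥ = -2-7·τ' ≈ -0.34752 ∉ [-1.6, -0.4) ⇒ out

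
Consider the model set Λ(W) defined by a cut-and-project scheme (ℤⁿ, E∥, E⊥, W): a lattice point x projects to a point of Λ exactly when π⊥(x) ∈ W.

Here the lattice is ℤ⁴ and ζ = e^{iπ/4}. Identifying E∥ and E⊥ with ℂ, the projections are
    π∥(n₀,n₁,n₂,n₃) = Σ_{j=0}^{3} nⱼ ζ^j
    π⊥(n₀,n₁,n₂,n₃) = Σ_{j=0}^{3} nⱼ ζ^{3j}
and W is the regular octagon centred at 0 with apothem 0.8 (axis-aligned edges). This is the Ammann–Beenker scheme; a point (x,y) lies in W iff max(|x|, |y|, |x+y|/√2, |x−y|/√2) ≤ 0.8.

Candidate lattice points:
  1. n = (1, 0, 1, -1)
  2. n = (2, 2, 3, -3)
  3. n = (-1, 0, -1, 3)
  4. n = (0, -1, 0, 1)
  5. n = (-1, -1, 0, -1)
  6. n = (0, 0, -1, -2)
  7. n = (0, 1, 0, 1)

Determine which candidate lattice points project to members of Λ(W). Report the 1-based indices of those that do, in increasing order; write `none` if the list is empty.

none

π⊥(n) = n₀ + n₁ζ³ + n₂ζ⁶ + n₃ζ⁹ where ζ = e^{iπ/4}.
candidate 1: n = (1, 0, 1, -1) → π⊥ ≈ (+0.29289, -1.70711); max(|x|,|y|,|x±y|/√2) = 1.70711 > 0.8 ⇒ ∉ W
candidate 2: n = (2, 2, 3, -3) → π⊥ ≈ (-1.53553, -3.70711); max(|x|,|y|,|x±y|/√2) = 3.70711 > 0.8 ⇒ ∉ W
candidate 3: n = (-1, 0, -1, 3) → π⊥ ≈ (+1.12132, +3.12132); max(|x|,|y|,|x±y|/√2) = 3.12132 > 0.8 ⇒ ∉ W
candidate 4: n = (0, -1, 0, 1) → π⊥ ≈ (+1.41421, +0.00000); max(|x|,|y|,|x±y|/√2) = 1.41421 > 0.8 ⇒ ∉ W
candidate 5: n = (-1, -1, 0, -1) → π⊥ ≈ (-1.00000, -1.41421); max(|x|,|y|,|x±y|/√2) = 1.70711 > 0.8 ⇒ ∉ W
candidate 6: n = (0, 0, -1, -2) → π⊥ ≈ (-1.41421, -0.41421); max(|x|,|y|,|x±y|/√2) = 1.41421 > 0.8 ⇒ ∉ W
candidate 7: n = (0, 1, 0, 1) → π⊥ ≈ (+0.00000, +1.41421); max(|x|,|y|,|x±y|/√2) = 1.41421 > 0.8 ⇒ ∉ W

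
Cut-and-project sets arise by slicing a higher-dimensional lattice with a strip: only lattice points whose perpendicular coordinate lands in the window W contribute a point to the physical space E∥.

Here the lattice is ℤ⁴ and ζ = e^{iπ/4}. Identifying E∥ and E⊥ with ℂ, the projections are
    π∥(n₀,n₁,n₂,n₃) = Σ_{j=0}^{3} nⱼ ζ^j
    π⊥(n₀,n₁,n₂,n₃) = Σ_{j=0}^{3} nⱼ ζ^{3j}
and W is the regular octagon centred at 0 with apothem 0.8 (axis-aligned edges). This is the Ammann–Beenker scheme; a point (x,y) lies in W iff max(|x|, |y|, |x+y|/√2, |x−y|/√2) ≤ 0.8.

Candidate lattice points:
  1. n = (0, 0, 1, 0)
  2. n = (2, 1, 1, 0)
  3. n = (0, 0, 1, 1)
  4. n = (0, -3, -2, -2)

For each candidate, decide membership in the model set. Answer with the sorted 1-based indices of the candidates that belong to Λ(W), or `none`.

3

Internal map: ζ^{3j} for j=0..3 gives (1,0), (−√2/2,√2/2), (0,−1), (√2/2,√2/2).
candidate 1: n = (0, 0, 1, 0) → π⊥ ≈ (+0.000000, -1.000000); max(|x|,|y|,|x±y|/√2) = 1.000000 > 0.8 ⇒ ∉ W
candidate 2: n = (2, 1, 1, 0) → π⊥ ≈ (+1.292893, -0.292893); max(|x|,|y|,|x±y|/√2) = 1.292893 > 0.8 ⇒ ∉ W
candidate 3: n = (0, 0, 1, 1) → π⊥ ≈ (+0.707107, -0.292893); max(|x|,|y|,|x±y|/√2) = 0.707107 ≤ 0.8 ⇒ ∈ W
candidate 4: n = (0, -3, -2, -2) → π⊥ ≈ (+0.707107, -1.535534); max(|x|,|y|,|x±y|/√2) = 1.585786 > 0.8 ⇒ ∉ W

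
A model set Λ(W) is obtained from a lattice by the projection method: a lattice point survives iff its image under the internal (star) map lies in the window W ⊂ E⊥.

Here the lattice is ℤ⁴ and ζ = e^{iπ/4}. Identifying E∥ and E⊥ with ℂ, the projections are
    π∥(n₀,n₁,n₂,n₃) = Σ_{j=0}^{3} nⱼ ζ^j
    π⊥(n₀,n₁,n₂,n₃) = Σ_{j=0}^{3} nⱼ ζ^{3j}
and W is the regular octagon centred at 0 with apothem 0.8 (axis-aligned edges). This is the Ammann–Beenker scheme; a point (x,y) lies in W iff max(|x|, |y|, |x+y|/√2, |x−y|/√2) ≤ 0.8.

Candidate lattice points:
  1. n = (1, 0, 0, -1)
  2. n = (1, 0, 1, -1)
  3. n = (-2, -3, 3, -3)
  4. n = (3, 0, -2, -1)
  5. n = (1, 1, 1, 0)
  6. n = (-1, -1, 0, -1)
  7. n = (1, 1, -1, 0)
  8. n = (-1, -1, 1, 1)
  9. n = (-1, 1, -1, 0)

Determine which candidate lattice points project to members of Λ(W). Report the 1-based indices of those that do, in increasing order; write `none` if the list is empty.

1, 5

With ζ = e^{iπ/4} the internal vectors are ζ^0,ζ^3,ζ^6,ζ^9.
candidate 1: n = (1, 0, 0, -1) → π⊥ ≈ (+0.29289, -0.70711); max(|x|,|y|,|x±y|/√2) = 0.70711 ≤ 0.8 ⇒ ∈ W
candidate 2: n = (1, 0, 1, -1) → π⊥ ≈ (+0.29289, -1.70711); max(|x|,|y|,|x±y|/√2) = 1.70711 > 0.8 ⇒ ∉ W
candidate 3: n = (-2, -3, 3, -3) → π⊥ ≈ (-2.00000, -7.24264); max(|x|,|y|,|x±y|/√2) = 7.24264 > 0.8 ⇒ ∉ W
candidate 4: n = (3, 0, -2, -1) → π⊥ ≈ (+2.29289, +1.29289); max(|x|,|y|,|x±y|/√2) = 2.53553 > 0.8 ⇒ ∉ W
candidate 5: n = (1, 1, 1, 0) → π⊥ ≈ (+0.29289, -0.29289); max(|x|,|y|,|x±y|/√2) = 0.41421 ≤ 0.8 ⇒ ∈ W
candidate 6: n = (-1, -1, 0, -1) → π⊥ ≈ (-1.00000, -1.41421); max(|x|,|y|,|x±y|/√2) = 1.70711 > 0.8 ⇒ ∉ W
candidate 7: n = (1, 1, -1, 0) → π⊥ ≈ (+0.29289, +1.70711); max(|x|,|y|,|x±y|/√2) = 1.70711 > 0.8 ⇒ ∉ W
candidate 8: n = (-1, -1, 1, 1) → π⊥ ≈ (+0.41421, -1.00000); max(|x|,|y|,|x±y|/√2) = 1.00000 > 0.8 ⇒ ∉ W
candidate 9: n = (-1, 1, -1, 0) → π⊥ ≈ (-1.70711, +1.70711); max(|x|,|y|,|x±y|/√2) = 2.41421 > 0.8 ⇒ ∉ W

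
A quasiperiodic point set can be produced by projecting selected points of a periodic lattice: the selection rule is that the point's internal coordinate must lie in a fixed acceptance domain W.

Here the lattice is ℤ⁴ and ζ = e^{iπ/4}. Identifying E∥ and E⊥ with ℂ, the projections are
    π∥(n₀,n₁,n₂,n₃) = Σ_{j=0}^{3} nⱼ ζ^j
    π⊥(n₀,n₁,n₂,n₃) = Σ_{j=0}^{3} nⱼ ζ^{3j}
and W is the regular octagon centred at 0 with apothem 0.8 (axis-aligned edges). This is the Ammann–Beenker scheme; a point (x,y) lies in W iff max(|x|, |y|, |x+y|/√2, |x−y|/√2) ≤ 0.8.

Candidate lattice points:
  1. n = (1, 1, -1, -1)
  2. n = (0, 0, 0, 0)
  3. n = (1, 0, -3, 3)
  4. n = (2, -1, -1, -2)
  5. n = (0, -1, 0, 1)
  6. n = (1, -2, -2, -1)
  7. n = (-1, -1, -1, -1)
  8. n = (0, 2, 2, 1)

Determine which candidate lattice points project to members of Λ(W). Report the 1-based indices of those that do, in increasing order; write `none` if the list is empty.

With ζ = e^{iπ/4} the internal vectors are ζ^0,ζ^3,ζ^6,ζ^9.
candidate 1: n = (1, 1, -1, -1) → π⊥ ≈ (-0.4142, +1.0000); max(|x|,|y|,|x±y|/√2) = 1.0000 > 0.8 ⇒ ∉ W
candidate 2: n = (0, 0, 0, 0) → π⊥ ≈ (+0.0000, +0.0000); max(|x|,|y|,|x±y|/√2) = 0.0000 ≤ 0.8 ⇒ ∈ W
candidate 3: n = (1, 0, -3, 3) → π⊥ ≈ (+3.1213, +5.1213); max(|x|,|y|,|x±y|/√2) = 5.8284 > 0.8 ⇒ ∉ W
candidate 4: n = (2, -1, -1, -2) → π⊥ ≈ (+1.2929, -1.1213); max(|x|,|y|,|x±y|/√2) = 1.7071 > 0.8 ⇒ ∉ W
candidate 5: n = (0, -1, 0, 1) → π⊥ ≈ (+1.4142, +0.0000); max(|x|,|y|,|x±y|/√2) = 1.4142 > 0.8 ⇒ ∉ W
candidate 6: n = (1, -2, -2, -1) → π⊥ ≈ (+1.7071, -0.1213); max(|x|,|y|,|x±y|/√2) = 1.7071 > 0.8 ⇒ ∉ W
candidate 7: n = (-1, -1, -1, -1) → π⊥ ≈ (-1.0000, -0.4142); max(|x|,|y|,|x±y|/√2) = 1.0000 > 0.8 ⇒ ∉ W
candidate 8: n = (0, 2, 2, 1) → π⊥ ≈ (-0.7071, +0.1213); max(|x|,|y|,|x±y|/√2) = 0.7071 ≤ 0.8 ⇒ ∈ W

2, 8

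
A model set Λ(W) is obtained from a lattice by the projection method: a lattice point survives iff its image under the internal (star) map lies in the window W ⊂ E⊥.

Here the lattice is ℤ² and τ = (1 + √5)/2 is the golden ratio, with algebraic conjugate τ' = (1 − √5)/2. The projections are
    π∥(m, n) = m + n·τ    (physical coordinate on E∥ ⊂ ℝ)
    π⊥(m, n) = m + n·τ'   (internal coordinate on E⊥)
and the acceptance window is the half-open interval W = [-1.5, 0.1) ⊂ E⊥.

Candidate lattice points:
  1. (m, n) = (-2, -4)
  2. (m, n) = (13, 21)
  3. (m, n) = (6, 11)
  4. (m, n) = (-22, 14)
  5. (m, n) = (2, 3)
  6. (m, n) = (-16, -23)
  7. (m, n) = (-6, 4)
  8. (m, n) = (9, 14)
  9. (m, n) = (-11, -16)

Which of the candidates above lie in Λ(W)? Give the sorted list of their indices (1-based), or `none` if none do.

Numerically τ ≈ 1.618034 and τ' = −1/τ ≈ -0.618034.
candidate 1: (m,n)=(-2,-4) → π∥ = -2-4·τ ≈ -8.472136, π⊥ = -2-4·τ' ≈ 0.472136 ∉ [-1.5, 0.1) ⇒ out
candidate 2: (m,n)=(13,21) → π∥ = 13+21·τ ≈ 46.978714, π⊥ = 13+21·τ' ≈ 0.021286 ∈ [-1.5, 0.1) ⇒ IN Λ
candidate 3: (m,n)=(6,11) → π∥ = 6+11·τ ≈ 23.798374, π⊥ = 6+11·τ' ≈ -0.798374 ∈ [-1.5, 0.1) ⇒ IN Λ
candidate 4: (m,n)=(-22,14) → π∥ = -22+14·τ ≈ 0.652476, π⊥ = -22+14·τ' ≈ -30.652476 ∉ [-1.5, 0.1) ⇒ out
candidate 5: (m,n)=(2,3) → π∥ = 2+3·τ ≈ 6.854102, π⊥ = 2+3·τ' ≈ 0.145898 ∉ [-1.5, 0.1) ⇒ out
candidate 6: (m,n)=(-16,-23) → π∥ = -16-23·τ ≈ -53.214782, π⊥ = -16-23·τ' ≈ -1.785218 ∉ [-1.5, 0.1) ⇒ out
candidate 7: (m,n)=(-6,4) → π∥ = -6+4·τ ≈ 0.472136, π⊥ = -6+4·τ' ≈ -8.472136 ∉ [-1.5, 0.1) ⇒ out
candidate 8: (m,n)=(9,14) → π∥ = 9+14·τ ≈ 31.652476, π⊥ = 9+14·τ' ≈ 0.347524 ∉ [-1.5, 0.1) ⇒ out
candidate 9: (m,n)=(-11,-16) → π∥ = -11-16·τ ≈ -36.888544, π⊥ = -11-16·τ' ≈ -1.111456 ∈ [-1.5, 0.1) ⇒ IN Λ

2, 3, 9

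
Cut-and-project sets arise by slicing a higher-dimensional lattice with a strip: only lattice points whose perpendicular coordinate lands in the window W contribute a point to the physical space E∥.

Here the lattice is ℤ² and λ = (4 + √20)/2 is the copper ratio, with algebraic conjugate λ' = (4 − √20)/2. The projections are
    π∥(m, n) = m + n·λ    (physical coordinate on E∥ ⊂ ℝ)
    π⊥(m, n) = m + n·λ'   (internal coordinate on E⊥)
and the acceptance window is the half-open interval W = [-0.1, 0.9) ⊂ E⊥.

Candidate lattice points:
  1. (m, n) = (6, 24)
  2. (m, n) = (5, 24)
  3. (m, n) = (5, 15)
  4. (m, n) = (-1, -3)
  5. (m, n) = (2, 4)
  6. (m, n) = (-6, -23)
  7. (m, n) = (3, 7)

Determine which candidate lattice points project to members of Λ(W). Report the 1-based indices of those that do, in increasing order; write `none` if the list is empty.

1

Numerically λ ≈ 4.2361 and λ' = −1/λ ≈ -0.2361.
#1 (6,24): internal coord 6 + (24)·λ' = +0.3344; +0.3344 ∈ [-0.1, 0.9) → IN Λ
#2 (5,24): internal coord 5 + (24)·λ' = -0.6656; -0.6656 ∉ [-0.1, 0.9) → out
#3 (5,15): internal coord 5 + (15)·λ' = +1.4590; +1.4590 ∉ [-0.1, 0.9) → out
#4 (-1,-3): internal coord -1 + (-3)·λ' = -0.2918; -0.2918 ∉ [-0.1, 0.9) → out
#5 (2,4): internal coord 2 + (4)·λ' = +1.0557; +1.0557 ∉ [-0.1, 0.9) → out
#6 (-6,-23): internal coord -6 + (-23)·λ' = -0.5704; -0.5704 ∉ [-0.1, 0.9) → out
#7 (3,7): internal coord 3 + (7)·λ' = +1.3475; +1.3475 ∉ [-0.1, 0.9) → out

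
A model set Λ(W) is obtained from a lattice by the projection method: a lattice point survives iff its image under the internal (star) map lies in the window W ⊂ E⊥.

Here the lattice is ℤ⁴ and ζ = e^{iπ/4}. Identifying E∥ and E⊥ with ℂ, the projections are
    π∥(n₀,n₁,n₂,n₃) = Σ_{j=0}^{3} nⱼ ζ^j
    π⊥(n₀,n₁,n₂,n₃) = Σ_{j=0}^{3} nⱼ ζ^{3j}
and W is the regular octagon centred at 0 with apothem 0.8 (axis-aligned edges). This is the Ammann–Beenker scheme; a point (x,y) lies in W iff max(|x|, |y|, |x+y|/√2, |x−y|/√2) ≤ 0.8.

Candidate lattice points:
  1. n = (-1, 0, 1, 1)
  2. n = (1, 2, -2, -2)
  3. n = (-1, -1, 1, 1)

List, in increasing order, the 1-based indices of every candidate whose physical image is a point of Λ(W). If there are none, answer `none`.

1

Internal map: ζ^{3j} for j=0..3 gives (1,0), (−√2/2,√2/2), (0,−1), (√2/2,√2/2).
candidate 1: n = (-1, 0, 1, 1) → π⊥ ≈ (-0.29289, -0.29289); max(|x|,|y|,|x±y|/√2) = 0.41421 ≤ 0.8 ⇒ ∈ W
candidate 2: n = (1, 2, -2, -2) → π⊥ ≈ (-1.82843, +2.00000); max(|x|,|y|,|x±y|/√2) = 2.70711 > 0.8 ⇒ ∉ W
candidate 3: n = (-1, -1, 1, 1) → π⊥ ≈ (+0.41421, -1.00000); max(|x|,|y|,|x±y|/√2) = 1.00000 > 0.8 ⇒ ∉ W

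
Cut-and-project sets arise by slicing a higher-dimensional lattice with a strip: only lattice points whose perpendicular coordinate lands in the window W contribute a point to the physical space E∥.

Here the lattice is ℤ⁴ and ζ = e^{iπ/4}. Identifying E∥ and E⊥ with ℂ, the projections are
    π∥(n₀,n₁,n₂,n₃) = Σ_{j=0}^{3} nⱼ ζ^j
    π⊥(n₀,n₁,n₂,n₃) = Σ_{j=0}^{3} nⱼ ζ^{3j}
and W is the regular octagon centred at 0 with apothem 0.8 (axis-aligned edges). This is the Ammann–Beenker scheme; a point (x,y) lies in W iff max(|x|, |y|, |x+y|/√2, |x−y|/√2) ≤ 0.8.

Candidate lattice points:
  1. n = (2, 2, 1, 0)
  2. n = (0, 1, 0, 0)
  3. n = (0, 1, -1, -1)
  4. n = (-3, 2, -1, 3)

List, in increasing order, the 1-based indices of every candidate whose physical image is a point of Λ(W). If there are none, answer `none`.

1

Internal map: ζ^{3j} for j=0..3 gives (1,0), (−√2/2,√2/2), (0,−1), (√2/2,√2/2).
#1 (2, 2, 1, 0): internal (0.58579, 0.41421); octagon support 0.70711 vs apothem 0.8 → ∈ W
#2 (0, 1, 0, 0): internal (-0.70711, 0.70711); octagon support 1.00000 vs apothem 0.8 → ∉ W
#3 (0, 1, -1, -1): internal (-1.41421, 1.00000); octagon support 1.70711 vs apothem 0.8 → ∉ W
#4 (-3, 2, -1, 3): internal (-2.29289, 4.53553); octagon support 4.82843 vs apothem 0.8 → ∉ W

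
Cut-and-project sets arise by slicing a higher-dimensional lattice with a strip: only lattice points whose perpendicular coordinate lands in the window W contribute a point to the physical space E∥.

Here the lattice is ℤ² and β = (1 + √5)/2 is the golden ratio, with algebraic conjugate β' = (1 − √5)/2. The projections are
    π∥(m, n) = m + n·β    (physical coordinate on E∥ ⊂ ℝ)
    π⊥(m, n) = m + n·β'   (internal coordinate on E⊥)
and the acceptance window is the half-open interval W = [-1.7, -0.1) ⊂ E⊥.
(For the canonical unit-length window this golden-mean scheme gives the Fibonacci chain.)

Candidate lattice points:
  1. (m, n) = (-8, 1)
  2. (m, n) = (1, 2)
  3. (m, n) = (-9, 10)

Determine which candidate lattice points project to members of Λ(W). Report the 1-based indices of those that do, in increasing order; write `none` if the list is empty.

Compute β' = (1−√5)/2 = -0.6180, so π⊥(m,n) = m -0.6180·n.
#1 (-8,1): internal coord -8 + (1)·β' = -8.6180; -8.6180 ∉ [-1.7, -0.1) → out
#2 (1,2): internal coord 1 + (2)·β' = -0.2361; -0.2361 ∈ [-1.7, -0.1) → IN Λ
#3 (-9,10): internal coord -9 + (10)·β' = -15.1803; -15.1803 ∉ [-1.7, -0.1) → out

2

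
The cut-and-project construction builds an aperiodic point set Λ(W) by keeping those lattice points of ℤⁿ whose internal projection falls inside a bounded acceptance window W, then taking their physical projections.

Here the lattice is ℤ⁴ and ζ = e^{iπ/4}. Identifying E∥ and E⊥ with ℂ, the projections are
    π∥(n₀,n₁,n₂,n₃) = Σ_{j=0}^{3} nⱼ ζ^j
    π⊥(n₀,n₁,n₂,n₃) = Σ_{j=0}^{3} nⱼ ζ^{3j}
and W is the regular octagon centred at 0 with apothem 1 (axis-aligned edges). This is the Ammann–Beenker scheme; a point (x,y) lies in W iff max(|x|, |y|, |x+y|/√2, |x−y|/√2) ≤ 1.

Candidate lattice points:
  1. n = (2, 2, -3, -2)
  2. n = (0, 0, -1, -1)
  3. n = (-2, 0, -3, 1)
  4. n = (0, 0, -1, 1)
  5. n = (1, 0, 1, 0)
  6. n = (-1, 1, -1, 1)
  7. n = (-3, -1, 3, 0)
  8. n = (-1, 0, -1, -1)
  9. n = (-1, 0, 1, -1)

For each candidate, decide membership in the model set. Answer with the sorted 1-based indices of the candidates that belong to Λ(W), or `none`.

With ζ = e^{iπ/4} the internal vectors are ζ^0,ζ^3,ζ^6,ζ^9.
#1 (2, 2, -3, -2): internal (-0.8284, 3.0000); octagon support 3.0000 vs apothem 1 → ∉ W
#2 (0, 0, -1, -1): internal (-0.7071, 0.2929); octagon support 0.7071 vs apothem 1 → ∈ W
#3 (-2, 0, -3, 1): internal (-1.2929, 3.7071); octagon support 3.7071 vs apothem 1 → ∉ W
#4 (0, 0, -1, 1): internal (0.7071, 1.7071); octagon support 1.7071 vs apothem 1 → ∉ W
#5 (1, 0, 1, 0): internal (1.0000, -1.0000); octagon support 1.4142 vs apothem 1 → ∉ W
#6 (-1, 1, -1, 1): internal (-1.0000, 2.4142); octagon support 2.4142 vs apothem 1 → ∉ W
#7 (-3, -1, 3, 0): internal (-2.2929, -3.7071); octagon support 4.2426 vs apothem 1 → ∉ W
#8 (-1, 0, -1, -1): internal (-1.7071, 0.2929); octagon support 1.7071 vs apothem 1 → ∉ W
#9 (-1, 0, 1, -1): internal (-1.7071, -1.7071); octagon support 2.4142 vs apothem 1 → ∉ W

2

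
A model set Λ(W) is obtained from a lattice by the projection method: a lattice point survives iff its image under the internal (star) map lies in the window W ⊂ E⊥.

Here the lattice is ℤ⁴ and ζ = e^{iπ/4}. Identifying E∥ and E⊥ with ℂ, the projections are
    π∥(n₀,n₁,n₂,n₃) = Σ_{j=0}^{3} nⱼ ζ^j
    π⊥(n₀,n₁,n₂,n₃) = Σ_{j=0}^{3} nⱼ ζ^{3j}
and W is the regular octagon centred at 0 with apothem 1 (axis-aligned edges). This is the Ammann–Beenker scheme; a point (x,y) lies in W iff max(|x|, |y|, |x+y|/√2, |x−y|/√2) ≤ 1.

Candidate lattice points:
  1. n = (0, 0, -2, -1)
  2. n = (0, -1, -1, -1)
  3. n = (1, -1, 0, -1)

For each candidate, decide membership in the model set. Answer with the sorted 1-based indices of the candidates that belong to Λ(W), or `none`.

2

π⊥(n) = n₀ + n₁ζ³ + n₂ζ⁶ + n₃ζ⁹ where ζ = e^{iπ/4}.
#1 (0, 0, -2, -1): internal (-0.7071, 1.2929); octagon support 1.4142 vs apothem 1 → ∉ W
#2 (0, -1, -1, -1): internal (0.0000, -0.4142); octagon support 0.4142 vs apothem 1 → ∈ W
#3 (1, -1, 0, -1): internal (1.0000, -1.4142); octagon support 1.7071 vs apothem 1 → ∉ W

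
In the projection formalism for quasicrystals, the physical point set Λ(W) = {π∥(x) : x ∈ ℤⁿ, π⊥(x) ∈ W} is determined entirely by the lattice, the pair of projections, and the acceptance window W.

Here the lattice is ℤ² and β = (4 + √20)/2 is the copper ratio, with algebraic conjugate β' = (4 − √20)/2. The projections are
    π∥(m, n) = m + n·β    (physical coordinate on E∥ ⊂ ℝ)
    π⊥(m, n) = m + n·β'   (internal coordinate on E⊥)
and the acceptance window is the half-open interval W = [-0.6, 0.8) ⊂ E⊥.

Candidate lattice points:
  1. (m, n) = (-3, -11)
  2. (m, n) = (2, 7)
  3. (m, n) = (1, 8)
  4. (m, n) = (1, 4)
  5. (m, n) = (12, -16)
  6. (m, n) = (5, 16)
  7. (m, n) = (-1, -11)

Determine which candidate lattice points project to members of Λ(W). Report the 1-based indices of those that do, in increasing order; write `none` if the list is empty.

β' = (4−√20)/2 ≈ -0.23607.
candidate 1: (m,n)=(-3,-11) → π∥ = -3-11·β ≈ -49.59675, π⊥ = -3-11·β' ≈ -0.40325 ∈ [-0.6, 0.8) ⇒ IN Λ
candidate 2: (m,n)=(2,7) → π∥ = 2+7·β ≈ 31.65248, π⊥ = 2+7·β' ≈ 0.34752 ∈ [-0.6, 0.8) ⇒ IN Λ
candidate 3: (m,n)=(1,8) → π∥ = 1+8·β ≈ 34.88854, π⊥ = 1+8·β' ≈ -0.88854 ∉ [-0.6, 0.8) ⇒ out
candidate 4: (m,n)=(1,4) → π∥ = 1+4·β ≈ 17.94427, π⊥ = 1+4·β' ≈ 0.05573 ∈ [-0.6, 0.8) ⇒ IN Λ
candidate 5: (m,n)=(12,-16) → π∥ = 12-16·β ≈ -55.77709, π⊥ = 12-16·β' ≈ 15.77709 ∉ [-0.6, 0.8) ⇒ out
candidate 6: (m,n)=(5,16) → π∥ = 5+16·β ≈ 72.77709, π⊥ = 5+16·β' ≈ 1.22291 ∉ [-0.6, 0.8) ⇒ out
candidate 7: (m,n)=(-1,-11) → π∥ = -1-11·β ≈ -47.59675, π⊥ = -1-11·β' ≈ 1.59675 ∉ [-0.6, 0.8) ⇒ out

1, 2, 4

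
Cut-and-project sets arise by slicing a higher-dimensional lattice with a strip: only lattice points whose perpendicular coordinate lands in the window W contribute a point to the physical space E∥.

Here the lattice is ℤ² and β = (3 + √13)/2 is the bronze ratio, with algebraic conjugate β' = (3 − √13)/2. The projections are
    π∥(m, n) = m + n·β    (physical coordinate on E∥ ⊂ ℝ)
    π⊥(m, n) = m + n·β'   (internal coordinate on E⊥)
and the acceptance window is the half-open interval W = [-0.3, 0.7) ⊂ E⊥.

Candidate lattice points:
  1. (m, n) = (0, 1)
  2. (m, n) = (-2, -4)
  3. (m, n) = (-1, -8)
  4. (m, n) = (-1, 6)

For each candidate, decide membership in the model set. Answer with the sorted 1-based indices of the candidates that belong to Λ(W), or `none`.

Numerically β ≈ 3.302776 and β' = −1/β ≈ -0.302776.
#1 (0,1): internal coord 0 + (1)·β' = -0.302776; -0.302776 ∉ [-0.3, 0.7) → out
#2 (-2,-4): internal coord -2 + (-4)·β' = -0.788897; -0.788897 ∉ [-0.3, 0.7) → out
#3 (-1,-8): internal coord -1 + (-8)·β' = +1.422205; +1.422205 ∉ [-0.3, 0.7) → out
#4 (-1,6): internal coord -1 + (6)·β' = -2.816654; -2.816654 ∉ [-0.3, 0.7) → out

none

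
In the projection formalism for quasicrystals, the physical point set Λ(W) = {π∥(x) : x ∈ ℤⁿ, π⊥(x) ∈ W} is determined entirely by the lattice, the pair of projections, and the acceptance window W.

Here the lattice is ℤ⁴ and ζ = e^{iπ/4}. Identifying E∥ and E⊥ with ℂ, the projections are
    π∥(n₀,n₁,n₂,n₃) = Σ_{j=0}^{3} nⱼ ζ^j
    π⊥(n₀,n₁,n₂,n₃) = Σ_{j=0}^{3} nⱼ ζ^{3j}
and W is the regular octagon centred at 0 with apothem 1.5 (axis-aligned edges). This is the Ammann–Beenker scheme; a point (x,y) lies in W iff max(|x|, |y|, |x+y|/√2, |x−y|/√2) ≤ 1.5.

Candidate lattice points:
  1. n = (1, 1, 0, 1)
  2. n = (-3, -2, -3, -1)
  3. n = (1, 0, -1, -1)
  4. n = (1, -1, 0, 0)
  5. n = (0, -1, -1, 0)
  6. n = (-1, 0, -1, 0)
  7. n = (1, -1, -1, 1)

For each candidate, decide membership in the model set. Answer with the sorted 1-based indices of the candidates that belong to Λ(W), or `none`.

3, 5, 6

With ζ = e^{iπ/4} the internal vectors are ζ^0,ζ^3,ζ^6,ζ^9.
#1 (1, 1, 0, 1): internal (1.00000, 1.41421); octagon support 1.70711 vs apothem 1.5 → ∉ W
#2 (-3, -2, -3, -1): internal (-2.29289, 0.87868); octagon support 2.29289 vs apothem 1.5 → ∉ W
#3 (1, 0, -1, -1): internal (0.29289, 0.29289); octagon support 0.41421 vs apothem 1.5 → ∈ W
#4 (1, -1, 0, 0): internal (1.70711, -0.70711); octagon support 1.70711 vs apothem 1.5 → ∉ W
#5 (0, -1, -1, 0): internal (0.70711, 0.29289); octagon support 0.70711 vs apothem 1.5 → ∈ W
#6 (-1, 0, -1, 0): internal (-1.00000, 1.00000); octagon support 1.41421 vs apothem 1.5 → ∈ W
#7 (1, -1, -1, 1): internal (2.41421, 1.00000); octagon support 2.41421 vs apothem 1.5 → ∉ W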